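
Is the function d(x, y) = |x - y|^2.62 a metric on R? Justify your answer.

No. d(x,y) = |x-y|^2.62 fails the triangle inequality since p = 2.62 > 1. Counterexample: x = 5, y = 7, z = 16. d(x,z) = |5 - 16|^2.62 = 11^2.62 ≈ 535.1171, but d(x,y) + d(y,z) = 2^2.62 + 9^2.62 ≈ 6.1475 + 316.3118 = 322.4593. Since 535.1171 > 322.4593, the triangle inequality is violated.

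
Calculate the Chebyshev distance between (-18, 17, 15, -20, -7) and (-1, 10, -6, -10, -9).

max(|x_i - y_i|) = max(|-18 - (-1)|, |17 - 10|, |15 - (-6)|, |-20 - (-10)|, |-7 - (-9)|) = max(17, 7, 21, 10, 2) = 21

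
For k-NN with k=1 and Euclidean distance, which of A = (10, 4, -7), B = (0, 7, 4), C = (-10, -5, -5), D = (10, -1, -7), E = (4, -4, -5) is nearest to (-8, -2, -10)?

Distances: d(A) ≈ 19.2094, d(B) ≈ 18.4662, d(C) ≈ 6.1644, d(D) ≈ 18.2757, d(E) ≈ 13.1529. Nearest: C = (-10, -5, -5) with distance 6.1644.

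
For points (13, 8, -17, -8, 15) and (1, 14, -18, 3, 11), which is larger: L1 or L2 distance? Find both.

L1 = |13 - 1| + |8 - 14| + |-17 - (-18)| + |-8 - 3| + |15 - 11| = 12 + 6 + 1 + 11 + 4 = 34
L2 = √(12² + 6² + 1² + 11² + 4²) = √318 ≈ 17.8326
L1 ≥ L2 always (equality iff movement is along one axis); L1 > L2 here.
Ratio L1/L2 = 34/√318 ≈ 1.9066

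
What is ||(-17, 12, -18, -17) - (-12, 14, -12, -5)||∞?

max(|x_i - y_i|) = max(|-17 - (-12)|, |12 - 14|, |-18 - (-12)|, |-17 - (-5)|) = max(5, 2, 6, 12) = 12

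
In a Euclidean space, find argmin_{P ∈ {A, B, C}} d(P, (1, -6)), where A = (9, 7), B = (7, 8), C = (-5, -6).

Distances: d(A) ≈ 15.2643, d(B) ≈ 15.2315, d(C) = 6. Nearest: C = (-5, -6) with distance 6.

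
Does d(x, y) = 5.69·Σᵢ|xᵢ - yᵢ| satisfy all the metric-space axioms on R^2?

Yes. The L1 (Manhattan) norm induces a metric on R^2, and multiplying a metric by a positive constant 5.69 > 0 preserves all four axioms: non-negativity (5.69·||x-y|| ≥ 0), identity (5.69·||x-y|| = 0 ⟺ ||x-y|| = 0 ⟺ x = y), symmetry (||x-y|| = ||y-x||), and the triangle inequality (5.69·||x-z|| ≤ 5.69·||x-y|| + 5.69·||y-z||). So d is a metric.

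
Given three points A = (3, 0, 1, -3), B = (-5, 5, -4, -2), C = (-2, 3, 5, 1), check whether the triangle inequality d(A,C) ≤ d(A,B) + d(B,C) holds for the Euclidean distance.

d(A,B) = √(8² + 5² + 5² + 1²) = √115 ≈ 10.7238, d(B,C) = √(3² + 2² + 9² + 3²) = √103 ≈ 10.1489, d(A,C) = √(5² + 3² + 4² + 4²) = √66 ≈ 8.124.
d(A,C) ≈ 8.124 ≤ 10.7238 + 10.1489 = 20.8727. Triangle inequality is satisfied.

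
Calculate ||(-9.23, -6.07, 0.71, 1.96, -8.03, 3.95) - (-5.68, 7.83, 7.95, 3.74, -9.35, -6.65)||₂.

√(Σ(x_i - y_i)²) = √((-9.23 - (-5.68))² + (-6.07 - 7.83)² + (0.71 - 7.95)² + (1.96 - 3.74)² + (-8.03 - (-9.35))² + (3.95 - (-6.65))²)
= √((-3.55)² + (-13.9)² + (-7.24)² + (-1.78)² + 1.32² + 10.6²) = √(12.6025 + 193.21 + 52.4176 + 3.1684 + 1.7424 + 112.36) = √375.5009 ≈ 19.3778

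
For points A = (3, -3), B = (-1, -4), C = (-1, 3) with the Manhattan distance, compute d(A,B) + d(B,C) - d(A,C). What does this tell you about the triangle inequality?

d(A,B) = 4 + 1 = 5, d(B,C) = 0 + 7 = 7, d(A,C) = 4 + 6 = 10.
d(A,B) + d(B,C) - d(A,C) = 5 + 7 - 10 = 12 - 10 = 2. This is ≥ 0, so the triangle inequality holds for these points.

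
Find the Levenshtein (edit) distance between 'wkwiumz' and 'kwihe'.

Let D[i][j] be the edit distance between the first i characters of 'wkwiumz' and the first j characters of 'kwihe', with D[i][0] = i, D[0][j] = j, and D[i][j] = D[i-1][j-1] if the characters match, else 1 + min(D[i-1][j], D[i][j-1], D[i-1][j-1]). Filling the table (rows: prefixes of 'wkwiumz', columns: prefixes of 'kwihe'):
     ε  k  w  i  h  e
  ε  0  1  2  3  4  5
  w  1  1  1  2  3  4
  k  2  1  2  2  3  4
  w  3  2  1  2  3  4
  i  4  3  2  1  2  3
  u  5  4  3  2  2  3
  m  6  5  4  3  3  3
  z  7  6  5  4  4  4
The bottom-right entry gives D[7][5] = 4, so no sequence of fewer than 4 edits works. Backtracking through the table gives one optimal edit sequence (4 edits):
  wkwiumz → kwiumz (del w @1)
  kwiumz → kwimz (del u @4)
  kwimz → kwihz (sub m→h @4)
  kwihz → kwihe (sub z→e @5)
Edit distance = 4.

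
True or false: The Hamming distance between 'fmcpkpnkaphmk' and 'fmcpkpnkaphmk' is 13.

Differing positions: none. Hamming distance = 0, so the claim that d_H = 13 is false.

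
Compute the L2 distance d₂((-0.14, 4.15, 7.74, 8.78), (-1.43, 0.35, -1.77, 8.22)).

√(Σ(x_i - y_i)²) = √((-0.14 - (-1.43))² + (4.15 - 0.35)² + (7.74 - (-1.77))² + (8.78 - 8.22)²)
= √(1.29² + 3.8² + 9.51² + 0.56²) = √(1.6641 + 14.44 + 90.4401 + 0.3136) = √106.8578 ≈ 10.3372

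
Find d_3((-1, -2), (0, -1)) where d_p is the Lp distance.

(Σ|x_i - y_i|^3)^(1/3) = (|-1 - 0|^3 + |-2 - (-1)|^3)^(1/3)
= (1^3 + 1^3)^(1/3) = (1 + 1)^(1/3) = (2)^(1/3) ≈ 1.2599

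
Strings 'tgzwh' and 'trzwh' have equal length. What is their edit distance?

Let D[i][j] be the edit distance between the first i characters of 'tgzwh' and the first j characters of 'trzwh', with D[i][0] = i, D[0][j] = j, and D[i][j] = D[i-1][j-1] if the characters match, else 1 + min(D[i-1][j], D[i][j-1], D[i-1][j-1]). Filling the table (rows: prefixes of 'tgzwh', columns: prefixes of 'trzwh'):
     ε  t  r  z  w  h
  ε  0  1  2  3  4  5
  t  1  0  1  2  3  4
  g  2  1  1  2  3  4
  z  3  2  2  1  2  3
  w  4  3  3  2  1  2
  h  5  4  4  3  2  1
The bottom-right entry gives D[5][5] = 1, so no sequence of fewer than 1 edit works. Backtracking through the table gives one optimal edit sequence (1 edit):
  tgzwh → trzwh (sub g→r @2)
Edit distance = 1.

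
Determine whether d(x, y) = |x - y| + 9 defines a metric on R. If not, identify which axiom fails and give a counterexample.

No. d fails identity of indiscernibles (specifically d(x,x) = 0): d(4, 4) = |4 - 4| + 9 = 0 + 9 = 9 ≠ 0.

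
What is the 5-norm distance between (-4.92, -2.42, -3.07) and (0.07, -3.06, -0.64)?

(Σ|x_i - y_i|^5)^(1/5) = (|-4.92 - 0.07|^5 + |-2.42 - (-3.06)|^5 + |-3.07 - (-0.64)|^5)^(1/5)
= (4.99^5 + 0.64^5 + 2.43^5)^(1/5) ≈ (3093.8748 + 0.1074 + 84.7289)^(1/5) = (3178.7111)^(1/5) ≈ 5.0171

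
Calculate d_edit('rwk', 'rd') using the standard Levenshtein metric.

Let D[i][j] be the edit distance between the first i characters of 'rwk' and the first j characters of 'rd', with D[i][0] = i, D[0][j] = j, and D[i][j] = D[i-1][j-1] if the characters match, else 1 + min(D[i-1][j], D[i][j-1], D[i-1][j-1]). Filling the table (rows: prefixes of 'rwk', columns: prefixes of 'rd'):
     ε  r  d
  ε  0  1  2
  r  1  0  1
  w  2  1  1
  k  3  2  2
The bottom-right entry gives D[3][2] = 2, so no sequence of fewer than 2 edits works. Backtracking through the table gives one optimal edit sequence (2 edits):
  rwk → rk (del w @2)
  rk → rd (sub k→d @2)
Edit distance = 2.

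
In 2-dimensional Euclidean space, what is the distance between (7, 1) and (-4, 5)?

√(Σ(x_i - y_i)²) = √((7 - (-4))² + (1 - 5)²)
= √(11² + (-4)²) = √(121 + 16) = √137 ≈ 11.7047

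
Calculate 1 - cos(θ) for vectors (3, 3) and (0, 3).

With u = (3, 3), v = (0, 3):
u·v = 3·0 + 3·3 = 0 + 9 = 9.
|u| = √(3² + 3²) = √18, |v| = √(0² + 3²) = √9, so |u||v| = √(18·9) = √162.
cos θ = (u·v)/(|u||v|) = 9/√162 ≈ 0.7071
Cosine distance = 1 - cos θ ≈ 1 - 0.7071 = 0.2929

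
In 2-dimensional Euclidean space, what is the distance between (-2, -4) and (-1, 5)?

√(Σ(x_i - y_i)²) = √((-2 - (-1))² + (-4 - 5)²)
= √((-1)² + (-9)²) = √(1 + 81) = √82 ≈ 9.0554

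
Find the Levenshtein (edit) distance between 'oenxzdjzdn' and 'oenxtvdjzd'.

Let D[i][j] be the edit distance between the first i characters of 'oenxzdjzdn' and the first j characters of 'oenxtvdjzd', with D[i][0] = i, D[0][j] = j, and D[i][j] = D[i-1][j-1] if the characters match, else 1 + min(D[i-1][j], D[i][j-1], D[i-1][j-1]). Filling the table (rows: prefixes of 'oenxzdjzdn', columns: prefixes of 'oenxtvdjzd'):
     ε  o  e  n  x  t  v  d  j  z  d
  ε  0  1  2  3  4  5  6  7  8  9 10
  o  1  0  1  2  3  4  5  6  7  8  9
  e  2  1  0  1  2  3  4  5  6  7  8
  n  3  2  1  0  1  2  3  4  5  6  7
  x  4  3  2  1  0  1  2  3  4  5  6
  z  5  4  3  2  1  1  2  3  4  4  5
  d  6  5  4  3  2  2  2  2  3  4  4
  j  7  6  5  4  3  3  3  3  2  3  4
  z  8  7  6  5  4  4  4  4  3  2  3
  d  9  8  7  6  5  5  5  4  4  3  2
  n 10  9  8  7  6  6  6  5  5  4  3
The bottom-right entry gives D[10][10] = 3, so no sequence of fewer than 3 edits works. Backtracking through the table gives one optimal edit sequence (3 edits):
  oenxzdjzdn → oenxtzdjzdn (ins t @5)
  oenxtzdjzdn → oenxtvdjzdn (sub z→v @6)
  oenxtvdjzdn → oenxtvdjzd (del n @11)
Edit distance = 3.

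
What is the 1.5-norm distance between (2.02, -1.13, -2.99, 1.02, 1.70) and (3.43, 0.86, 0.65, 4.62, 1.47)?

(Σ|x_i - y_i|^1.5)^(1/1.5) = (|2.02 - 3.43|^1.5 + |-1.13 - 0.86|^1.5 + |-2.99 - 0.65|^1.5 + |1.02 - 4.62|^1.5 + |1.7 - 1.47|^1.5)^(1/1.5)
= (1.41^1.5 + 1.99^1.5 + 3.64^1.5 + 3.6^1.5 + 0.23^1.5)^(1/1.5) ≈ (1.6743 + 2.8072 + 6.9447 + 6.8305 + 0.1103)^(1/1.5) = (18.367)^(1/1.5) ≈ 6.9613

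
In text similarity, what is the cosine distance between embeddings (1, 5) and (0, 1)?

With u = (1, 5), v = (0, 1):
u·v = 1·0 + 5·1 = 0 + 5 = 5.
|u| = √(1² + 5²) = √26, |v| = √(0² + 1²) = √1, so |u||v| = √(26·1) = √26.
cos θ = (u·v)/(|u||v|) = 5/√26 ≈ 0.9806
Cosine distance = 1 - cos θ ≈ 1 - 0.9806 = 0.0194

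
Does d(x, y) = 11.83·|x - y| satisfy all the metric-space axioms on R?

Yes. Since |x - y| is a metric on R and 11.83 > 0, the positive scalar multiple 11.83·|x - y| is also a metric: scaling by a positive constant preserves non-negativity, identity (d=0 ⟺ |x-y|=0 ⟺ x=y), symmetry, and the triangle inequality.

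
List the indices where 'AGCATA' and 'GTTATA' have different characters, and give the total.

Differing positions: 1, 2, 3. Hamming distance = 3.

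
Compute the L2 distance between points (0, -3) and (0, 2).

(Σ|x_i - y_i|^2)^(1/2) = (|0 - 0|^2 + |-3 - 2|^2)^(1/2)
= (0^2 + 5^2)^(1/2) = (0 + 25)^(1/2) = (25)^(1/2) = 5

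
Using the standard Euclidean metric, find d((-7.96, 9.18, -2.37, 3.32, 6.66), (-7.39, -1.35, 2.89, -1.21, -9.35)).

√(Σ(x_i - y_i)²) = √((-7.96 - (-7.39))² + (9.18 - (-1.35))² + (-2.37 - 2.89)² + (3.32 - (-1.21))² + (6.66 - (-9.35))²)
= √((-0.57)² + 10.53² + (-5.26)² + 4.53² + 16.01²) = √(0.3249 + 110.8809 + 27.6676 + 20.5209 + 256.3201) = √415.7144 ≈ 20.3891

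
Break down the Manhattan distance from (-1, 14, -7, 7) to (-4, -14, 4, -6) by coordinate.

Σ|x_i - y_i| = |-1 - (-4)| + |14 - (-14)| + |-7 - 4| + |7 - (-6)| = 3 + 28 + 11 + 13 = 55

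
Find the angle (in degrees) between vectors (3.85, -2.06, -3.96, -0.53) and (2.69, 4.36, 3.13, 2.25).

With u = (3.85, -2.06, -3.96, -0.53), v = (2.69, 4.36, 3.13, 2.25):
u·v = 3.85·2.69 + (-2.06)·4.36 + (-3.96)·3.13 + (-0.53)·2.25 = 10.3565 + (-8.9816) + (-12.3948) + (-1.1925) = -12.2124.
|u| = √(3.85² + (-2.06)² + (-3.96)² + (-0.53)²) = √(14.8225 + 4.2436 + 15.6816 + 0.2809) = √35.0286, |v| = √(2.69² + 4.36² + 3.13² + 2.25²) = √(7.2361 + 19.0096 + 9.7969 + 5.0625) = √41.1051.
cos θ = (u·v)/(|u||v|) = -12.2124/(√35.0286·√41.1051) ≈ -0.321841
θ = arccos(-0.321841) ≈ 108.77°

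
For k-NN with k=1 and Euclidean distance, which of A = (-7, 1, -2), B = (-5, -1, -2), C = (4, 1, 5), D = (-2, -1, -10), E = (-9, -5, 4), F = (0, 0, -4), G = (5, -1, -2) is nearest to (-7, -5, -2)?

Distances: d(A) = 6, d(B) ≈ 4.4721, d(C) ≈ 14.3527, d(D) ≈ 10.247, d(E) ≈ 6.3246, d(F) ≈ 8.8318, d(G) ≈ 12.6491. Nearest: B = (-5, -1, -2) with distance 4.4721.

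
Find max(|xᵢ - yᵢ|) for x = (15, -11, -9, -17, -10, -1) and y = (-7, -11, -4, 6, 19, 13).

max(|x_i - y_i|) = max(|15 - (-7)|, |-11 - (-11)|, |-9 - (-4)|, |-17 - 6|, |-10 - 19|, |-1 - 13|) = max(22, 0, 5, 23, 29, 14) = 29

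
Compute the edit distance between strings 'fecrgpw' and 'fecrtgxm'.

Let D[i][j] be the edit distance between the first i characters of 'fecrgpw' and the first j characters of 'fecrtgxm', with D[i][0] = i, D[0][j] = j, and D[i][j] = D[i-1][j-1] if the characters match, else 1 + min(D[i-1][j], D[i][j-1], D[i-1][j-1]). Filling the table (rows: prefixes of 'fecrgpw', columns: prefixes of 'fecrtgxm'):
     ε  f  e  c  r  t  g  x  m
  ε  0  1  2  3  4  5  6  7  8
  f  1  0  1  2  3  4  5  6  7
  e  2  1  0  1  2  3  4  5  6
  c  3  2  1  0  1  2  3  4  5
  r  4  3  2  1  0  1  2  3  4
  g  5  4  3  2  1  1  1  2  3
  p  6  5  4  3  2  2  2  2  3
  w  7  6  5  4  3  3  3  3  3
The bottom-right entry gives D[7][8] = 3, so no sequence of fewer than 3 edits works. Backtracking through the table gives one optimal edit sequence (3 edits):
  fecrgpw → fecrtgpw (ins t @5)
  fecrtgpw → fecrtgxw (sub p→x @7)
  fecrtgxw → fecrtgxm (sub w→m @8)
Edit distance = 3.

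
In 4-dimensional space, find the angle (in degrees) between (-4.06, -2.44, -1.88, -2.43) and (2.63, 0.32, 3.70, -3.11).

With u = (-4.06, -2.44, -1.88, -2.43), v = (2.63, 0.32, 3.70, -3.11):
u·v = (-4.06)·2.63 + (-2.44)·0.32 + (-1.88)·3.7 + (-2.43)·(-3.11) = (-10.6778) + (-0.7808) + (-6.956) + 7.5573 = -10.8573.
|u| = √((-4.06)² + (-2.44)² + (-1.88)² + (-2.43)²) = √(16.4836 + 5.9536 + 3.5344 + 5.9049) = √31.8765, |v| = √(2.63² + 0.32² + 3.7² + (-3.11)²) = √(6.9169 + 0.1024 + 13.69 + 9.6721) = √30.3814.
cos θ = (u·v)/(|u||v|) = -10.8573/(√31.8765·√30.3814) ≈ -0.348885
θ = arccos(-0.348885) ≈ 110.42°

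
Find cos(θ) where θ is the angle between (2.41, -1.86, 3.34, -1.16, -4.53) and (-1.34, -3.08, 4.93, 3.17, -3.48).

With u = (2.41, -1.86, 3.34, -1.16, -4.53), v = (-1.34, -3.08, 4.93, 3.17, -3.48):
u·v = 2.41·(-1.34) + (-1.86)·(-3.08) + 3.34·4.93 + (-1.16)·3.17 + (-4.53)·(-3.48) = (-3.2294) + 5.7288 + 16.4662 + (-3.6772) + 15.7644 = 31.0528.
|u| = √(2.41² + (-1.86)² + 3.34² + (-1.16)² + (-4.53)²) = √(5.8081 + 3.4596 + 11.1556 + 1.3456 + 20.5209) = √42.2898, |v| = √((-1.34)² + (-3.08)² + 4.93² + 3.17² + (-3.48)²) = √(1.7956 + 9.4864 + 24.3049 + 10.0489 + 12.1104) = √57.7462.
cos θ = (u·v)/(|u||v|) = 31.0528/(√42.2898·√57.7462) ≈ 0.6284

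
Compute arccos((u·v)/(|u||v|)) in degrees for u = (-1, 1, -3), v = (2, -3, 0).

With u = (-1, 1, -3), v = (2, -3, 0):
u·v = (-1)·2 + 1·(-3) + (-3)·0 = (-2) + (-3) + 0 = -5.
|u| = √((-1)² + 1² + (-3)²) = √11, |v| = √(2² + (-3)² + 0²) = √13, so |u||v| = √(11·13) = √143.
cos θ = (u·v)/(|u||v|) = -5/√143 ≈ -0.418121
θ = arccos(-0.418121) ≈ 114.72°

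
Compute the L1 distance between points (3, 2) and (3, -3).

Σ|x_i - y_i| = |3 - 3| + |2 - (-3)| = 0 + 5 = 5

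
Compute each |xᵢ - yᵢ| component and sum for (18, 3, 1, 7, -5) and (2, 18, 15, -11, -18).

Σ|x_i - y_i| = |18 - 2| + |3 - 18| + |1 - 15| + |7 - (-11)| + |-5 - (-18)| = 16 + 15 + 14 + 18 + 13 = 76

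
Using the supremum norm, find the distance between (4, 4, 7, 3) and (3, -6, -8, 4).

max(|x_i - y_i|) = max(|4 - 3|, |4 - (-6)|, |7 - (-8)|, |3 - 4|) = max(1, 10, 15, 1) = 15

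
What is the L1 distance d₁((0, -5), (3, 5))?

Σ|x_i - y_i| = |0 - 3| + |-5 - 5| = 3 + 10 = 13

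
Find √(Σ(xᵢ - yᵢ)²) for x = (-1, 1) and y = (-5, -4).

√(Σ(x_i - y_i)²) = √((-1 - (-5))² + (1 - (-4))²)
= √(4² + 5²) = √(16 + 25) = √41 ≈ 6.4031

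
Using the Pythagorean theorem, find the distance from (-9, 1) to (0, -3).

√(Σ(x_i - y_i)²) = √((-9 - 0)² + (1 - (-3))²)
= √((-9)² + 4²) = √(81 + 16) = √97 ≈ 9.8489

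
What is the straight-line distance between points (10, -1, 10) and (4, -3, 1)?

√(Σ(x_i - y_i)²) = √((10 - 4)² + (-1 - (-3))² + (10 - 1)²)
= √(6² + 2² + 9²) = √(36 + 4 + 81) = √121 = 11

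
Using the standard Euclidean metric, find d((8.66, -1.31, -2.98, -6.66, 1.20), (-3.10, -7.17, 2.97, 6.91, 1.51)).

√(Σ(x_i - y_i)²) = √((8.66 - (-3.1))² + (-1.31 - (-7.17))² + (-2.98 - 2.97)² + (-6.66 - 6.91)² + (1.2 - 1.51)²)
= √(11.76² + 5.86² + (-5.95)² + (-13.57)² + (-0.31)²) = √(138.2976 + 34.3396 + 35.4025 + 184.1449 + 0.0961) = √392.2807 ≈ 19.8061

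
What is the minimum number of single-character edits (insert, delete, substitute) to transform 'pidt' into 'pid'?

Let D[i][j] be the edit distance between the first i characters of 'pidt' and the first j characters of 'pid', with D[i][0] = i, D[0][j] = j, and D[i][j] = D[i-1][j-1] if the characters match, else 1 + min(D[i-1][j], D[i][j-1], D[i-1][j-1]). Filling the table (rows: prefixes of 'pidt', columns: prefixes of 'pid'):
     ε  p  i  d
  ε  0  1  2  3
  p  1  0  1  2
  i  2  1  0  1
  d  3  2  1  0
  t  4  3  2  1
The bottom-right entry gives D[4][3] = 1, so no sequence of fewer than 1 edit works. Backtracking through the table gives one optimal edit sequence (1 edit):
  pidt → pid (del t @4)
Edit distance = 1.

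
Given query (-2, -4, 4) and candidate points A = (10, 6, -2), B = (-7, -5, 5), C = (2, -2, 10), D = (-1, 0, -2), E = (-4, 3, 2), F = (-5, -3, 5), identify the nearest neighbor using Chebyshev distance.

Distances: d(A) = 12, d(B) = 5, d(C) = 6, d(D) = 6, d(E) = 7, d(F) = 3. Nearest: F = (-5, -3, 5) with distance 3.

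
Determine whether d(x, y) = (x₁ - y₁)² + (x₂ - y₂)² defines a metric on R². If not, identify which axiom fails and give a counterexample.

No. The squared Euclidean distance fails the triangle inequality. Counterexample: x = (0, 0), y = (1, 5), z = (2, 10). d(x,z) = 2² + 10² = 104, but d(x,y) + d(y,z) = (1² + 5²) + (1² + 5²) = 26 + 26 = 52. Since 104 > 52, the triangle inequality is violated. (Note: √d, the ordinary Euclidean distance, IS a metric.)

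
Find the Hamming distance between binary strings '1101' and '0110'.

Differing positions: 1, 3, 4. Hamming distance = 3.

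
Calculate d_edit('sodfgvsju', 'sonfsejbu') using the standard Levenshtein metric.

Let D[i][j] be the edit distance between the first i characters of 'sodfgvsju' and the first j characters of 'sonfsejbu', with D[i][0] = i, D[0][j] = j, and D[i][j] = D[i-1][j-1] if the characters match, else 1 + min(D[i-1][j], D[i][j-1], D[i-1][j-1]). Filling the table (rows: prefixes of 'sodfgvsju', columns: prefixes of 'sonfsejbu'):
     ε  s  o  n  f  s  e  j  b  u
  ε  0  1  2  3  4  5  6  7  8  9
  s  1  0  1  2  3  4  5  6  7  8
  o  2  1  0  1  2  3  4  5  6  7
  d  3  2  1  1  2  3  4  5  6  7
  f  4  3  2  2  1  2  3  4  5  6
  g  5  4  3  3  2  2  3  4  5  6
  v  6  5  4  4  3  3  3  4  5  6
  s  7  6  5  5  4  3  4  4  5  6
  j  8  7  6  6  5  4  4  4  5  6
  u  9  8  7  7  6  5  5  5  5  5
The bottom-right entry gives D[9][9] = 5, so no sequence of fewer than 5 edits works. Backtracking through the table gives one optimal edit sequence (5 edits):
  sodfgvsju → sonfgvsju (sub d→n @3)
  sonfgvsju → sonfsvsju (sub g→s @5)
  sonfsvsju → sonfsesju (sub v→e @6)
  sonfsesju → sonfsejju (sub s→j @7)
  sonfsejju → sonfsejbu (sub j→b @8)
Edit distance = 5.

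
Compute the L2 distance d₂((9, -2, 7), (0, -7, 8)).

√(Σ(x_i - y_i)²) = √((9 - 0)² + (-2 - (-7))² + (7 - 8)²)
= √(9² + 5² + (-1)²) = √(81 + 25 + 1) = √107 ≈ 10.3441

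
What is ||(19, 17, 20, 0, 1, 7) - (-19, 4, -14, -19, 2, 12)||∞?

max(|x_i - y_i|) = max(|19 - (-19)|, |17 - 4|, |20 - (-14)|, |0 - (-19)|, |1 - 2|, |7 - 12|) = max(38, 13, 34, 19, 1, 5) = 38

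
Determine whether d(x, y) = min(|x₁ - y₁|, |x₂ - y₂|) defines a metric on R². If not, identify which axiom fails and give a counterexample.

No. d fails identity of indiscernibles: take x = (-5, 0) and y = (-5, 7). Then d(x,y) = min(|-5 - (-5)|, |0 - 7|) = min(0, 7) = 0, yet x ≠ y.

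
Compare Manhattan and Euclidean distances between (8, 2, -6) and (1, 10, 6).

L1 = |8 - 1| + |2 - 10| + |-6 - 6| = 7 + 8 + 12 = 27
L2 = √(7² + 8² + 12²) = √257 ≈ 16.0312
L1 ≥ L2 always (equality iff movement is along one axis); L1 > L2 here.
Ratio L1/L2 = 27/√257 ≈ 1.6842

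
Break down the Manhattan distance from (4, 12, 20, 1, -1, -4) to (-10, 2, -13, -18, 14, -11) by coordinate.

Σ|x_i - y_i| = |4 - (-10)| + |12 - 2| + |20 - (-13)| + |1 - (-18)| + |-1 - 14| + |-4 - (-11)| = 14 + 10 + 33 + 19 + 15 + 7 = 98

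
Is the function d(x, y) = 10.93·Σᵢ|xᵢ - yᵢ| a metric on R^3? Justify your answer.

Yes. The L1 (Manhattan) norm induces a metric on R^3, and multiplying a metric by a positive constant 10.93 > 0 preserves all four axioms: non-negativity (10.93·||x-y|| ≥ 0), identity (10.93·||x-y|| = 0 ⟺ ||x-y|| = 0 ⟺ x = y), symmetry (||x-y|| = ||y-x||), and the triangle inequality (10.93·||x-z|| ≤ 10.93·||x-y|| + 10.93·||y-z||). So d is a metric.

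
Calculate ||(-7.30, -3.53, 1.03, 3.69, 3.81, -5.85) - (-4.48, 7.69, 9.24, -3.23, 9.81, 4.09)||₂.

√(Σ(x_i - y_i)²) = √((-7.3 - (-4.48))² + (-3.53 - 7.69)² + (1.03 - 9.24)² + (3.69 - (-3.23))² + (3.81 - 9.81)² + (-5.85 - 4.09)²)
= √((-2.82)² + (-11.22)² + (-8.21)² + 6.92² + (-6)² + (-9.94)²) = √(7.9524 + 125.8884 + 67.4041 + 47.8864 + 36 + 98.8036) = √383.9349 ≈ 19.5943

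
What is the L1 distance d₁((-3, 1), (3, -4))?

Σ|x_i - y_i| = |-3 - 3| + |1 - (-4)| = 6 + 5 = 11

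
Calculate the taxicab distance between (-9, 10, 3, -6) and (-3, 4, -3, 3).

Σ|x_i - y_i| = |-9 - (-3)| + |10 - 4| + |3 - (-3)| + |-6 - 3| = 6 + 6 + 6 + 9 = 27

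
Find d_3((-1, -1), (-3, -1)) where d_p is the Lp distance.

(Σ|x_i - y_i|^3)^(1/3) = (|-1 - (-3)|^3 + |-1 - (-1)|^3)^(1/3)
= (2^3 + 0^3)^(1/3) = (8 + 0)^(1/3) = (8)^(1/3) = 2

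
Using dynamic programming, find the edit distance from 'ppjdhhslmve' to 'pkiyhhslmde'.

Let D[i][j] be the edit distance between the first i characters of 'ppjdhhslmve' and the first j characters of 'pkiyhhslmde', with D[i][0] = i, D[0][j] = j, and D[i][j] = D[i-1][j-1] if the characters match, else 1 + min(D[i-1][j], D[i][j-1], D[i-1][j-1]). Filling the table (rows: prefixes of 'ppjdhhslmve', columns: prefixes of 'pkiyhhslmde'):
     ε  p  k  i  y  h  h  s  l  m  d  e
  ε  0  1  2  3  4  5  6  7  8  9 10 11
  p  1  0  1  2  3  4  5  6  7  8  9 10
  p  2  1  1  2  3  4  5  6  7  8  9 10
  j  3  2  2  2  3  4  5  6  7  8  9 10
  d  4  3  3  3  3  4  5  6  7  8  8  9
  h  5  4  4  4  4  3  4  5  6  7  8  9
  h  6  5  5  5  5  4  3  4  5  6  7  8
  s  7  6  6  6  6  5  4  3  4  5  6  7
  l  8  7  7  7  7  6  5  4  3  4  5  6
  m  9  8  8  8  8  7  6  5  4  3  4  5
  v 10  9  9  9  9  8  7  6  5  4  4  5
  e 11 10 10 10 10  9  8  7  6  5  5  4
The bottom-right entry gives D[11][11] = 4, so no sequence of fewer than 4 edits works. Backtracking through the table gives one optimal edit sequence (4 edits):
  ppjdhhslmve → pkjdhhslmve (sub p→k @2)
  pkjdhhslmve → pkidhhslmve (sub j→i @3)
  pkidhhslmve → pkiyhhslmve (sub d→y @4)
  pkiyhhslmve → pkiyhhslmde (sub v→d @10)
Edit distance = 4.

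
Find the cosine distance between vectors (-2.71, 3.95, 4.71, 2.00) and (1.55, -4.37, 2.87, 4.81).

With u = (-2.71, 3.95, 4.71, 2.00), v = (1.55, -4.37, 2.87, 4.81):
u·v = (-2.71)·1.55 + 3.95·(-4.37) + 4.71·2.87 + 2·4.81 = (-4.2005) + (-17.2615) + 13.5177 + 9.62 = 1.6757.
|u| = √((-2.71)² + 3.95² + 4.71² + 2²) = √(7.3441 + 15.6025 + 22.1841 + 4) = √49.1307, |v| = √(1.55² + (-4.37)² + 2.87² + 4.81²) = √(2.4025 + 19.0969 + 8.2369 + 23.1361) = √52.8724.
cos θ = (u·v)/(|u||v|) = 1.6757/(√49.1307·√52.8724) ≈ 0.0329
Cosine distance = 1 - cos θ ≈ 1 - 0.0329 = 0.9671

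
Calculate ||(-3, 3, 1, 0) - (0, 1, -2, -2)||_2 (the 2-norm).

(Σ|x_i - y_i|^2)^(1/2) = (|-3 - 0|^2 + |3 - 1|^2 + |1 - (-2)|^2 + |0 - (-2)|^2)^(1/2)
= (3^2 + 2^2 + 3^2 + 2^2)^(1/2) = (9 + 4 + 9 + 4)^(1/2) = (26)^(1/2) ≈ 5.099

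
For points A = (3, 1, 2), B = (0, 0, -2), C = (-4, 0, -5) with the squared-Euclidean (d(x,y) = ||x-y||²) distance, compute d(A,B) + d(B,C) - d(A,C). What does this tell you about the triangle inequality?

d(A,B) = 3² + 1² + 4² = 26, d(B,C) = 4² + 0² + 3² = 25, d(A,C) = 7² + 1² + 7² = 99.
d(A,B) + d(B,C) - d(A,C) = 26 + 25 - 99 = 51 - 99 = -48. This is < 0, so the triangle inequality FAILS for these points (squared-Euclidean is not a metric).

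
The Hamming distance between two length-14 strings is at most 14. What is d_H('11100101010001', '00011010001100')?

Differing positions: 1, 2, 3, 4, 5, 6, 7, 8, 10, 11, 12, 14. Hamming distance = 12. The maximum possible Hamming distance for length-14 strings is 14, so d_H/14 = 12/14 ≈ 0.8571.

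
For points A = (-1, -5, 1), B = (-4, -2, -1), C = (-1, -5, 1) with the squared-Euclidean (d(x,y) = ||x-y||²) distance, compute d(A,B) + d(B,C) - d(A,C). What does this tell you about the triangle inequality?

d(A,B) = 3² + 3² + 2² = 22, d(B,C) = 3² + 3² + 2² = 22, d(A,C) = 0² + 0² + 0² = 0.
d(A,B) + d(B,C) - d(A,C) = 22 + 22 - 0 = 44 - 0 = 44. This is ≥ 0, so the triangle inequality holds for these points.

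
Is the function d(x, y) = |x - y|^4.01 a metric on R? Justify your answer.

No. d(x,y) = |x-y|^4.01 fails the triangle inequality since p = 4.01 > 1. Counterexample: x = 4, y = 14, z = 21. d(x,z) = |4 - 21|^4.01 = 17^4.01 ≈ 85921.1685, but d(x,y) + d(y,z) = 10^4.01 + 7^4.01 ≈ 10232.9299 + 2448.1788 = 12681.1087. Since 85921.1685 > 12681.1087, the triangle inequality is violated.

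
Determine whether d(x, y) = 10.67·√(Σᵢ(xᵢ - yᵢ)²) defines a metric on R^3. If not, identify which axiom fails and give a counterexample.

Yes. The L2 (Euclidean) norm induces a metric on R^3, and multiplying a metric by a positive constant 10.67 > 0 preserves all four axioms: non-negativity (10.67·||x-y|| ≥ 0), identity (10.67·||x-y|| = 0 ⟺ ||x-y|| = 0 ⟺ x = y), symmetry (||x-y|| = ||y-x||), and the triangle inequality (10.67·||x-z|| ≤ 10.67·||x-y|| + 10.67·||y-z||). So d is a metric.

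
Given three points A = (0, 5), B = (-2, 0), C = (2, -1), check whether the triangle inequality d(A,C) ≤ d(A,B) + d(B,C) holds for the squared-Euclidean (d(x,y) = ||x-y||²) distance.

d(A,B) = 2² + 5² = 29, d(B,C) = 4² + 1² = 17, d(A,C) = 2² + 6² = 40.
d(A,C) = 40 ≤ 29 + 17 = 46. Triangle inequality is satisfied.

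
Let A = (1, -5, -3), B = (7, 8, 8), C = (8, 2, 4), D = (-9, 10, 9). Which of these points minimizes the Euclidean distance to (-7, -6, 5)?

Distances: d(A) ≈ 11.3578, d(B) ≈ 20.025, d(C) ≈ 17.0294, d(D) ≈ 16.6132. Nearest: A = (1, -5, -3) with distance 11.3578.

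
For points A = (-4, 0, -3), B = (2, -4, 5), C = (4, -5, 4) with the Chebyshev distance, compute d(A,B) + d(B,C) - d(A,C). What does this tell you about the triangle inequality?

d(A,B) = max(6, 4, 8) = 8, d(B,C) = max(2, 1, 1) = 2, d(A,C) = max(8, 5, 7) = 8.
d(A,B) + d(B,C) - d(A,C) = 8 + 2 - 8 = 10 - 8 = 2. This is ≥ 0, so the triangle inequality holds for these points.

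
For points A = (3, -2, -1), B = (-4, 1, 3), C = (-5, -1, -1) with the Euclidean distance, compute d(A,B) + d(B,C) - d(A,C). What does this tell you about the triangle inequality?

d(A,B) = √(7² + 3² + 4²) = √74 ≈ 8.6023, d(B,C) = √(1² + 2² + 4²) = √21 ≈ 4.5826, d(A,C) = √(8² + 1² + 0²) = √65 ≈ 8.0623.
d(A,B) + d(B,C) - d(A,C) = 8.6023 + 4.5826 - 8.0623 = 13.1849 - 8.0623 = 5.1226 (to 4 decimal places). This is ≥ 0, so the triangle inequality holds for these points.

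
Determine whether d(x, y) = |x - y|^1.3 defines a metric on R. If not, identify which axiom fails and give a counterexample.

No. d(x,y) = |x-y|^1.3 fails the triangle inequality since p = 1.3 > 1. Counterexample: x = -3, y = 1, z = 2. d(x,z) = |-3 - 2|^1.3 = 5^1.3 ≈ 8.1033, but d(x,y) + d(y,z) = 4^1.3 + 1^1.3 ≈ 6.0629 + 1 = 7.0629. Since 8.1033 > 7.0629, the triangle inequality is violated.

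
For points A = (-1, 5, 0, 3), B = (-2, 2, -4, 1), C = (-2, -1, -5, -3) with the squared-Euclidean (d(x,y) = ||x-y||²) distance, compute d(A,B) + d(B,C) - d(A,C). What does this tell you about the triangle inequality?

d(A,B) = 1² + 3² + 4² + 2² = 30, d(B,C) = 0² + 3² + 1² + 4² = 26, d(A,C) = 1² + 6² + 5² + 6² = 98.
d(A,B) + d(B,C) - d(A,C) = 30 + 26 - 98 = 56 - 98 = -42. This is < 0, so the triangle inequality FAILS for these points (squared-Euclidean is not a metric).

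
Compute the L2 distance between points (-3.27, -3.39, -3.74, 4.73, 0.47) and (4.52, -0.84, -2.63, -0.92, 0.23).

(Σ|x_i - y_i|^2)^(1/2) = (|-3.27 - 4.52|^2 + |-3.39 - (-0.84)|^2 + |-3.74 - (-2.63)|^2 + |4.73 - (-0.92)|^2 + |0.47 - 0.23|^2)^(1/2)
= (7.79^2 + 2.55^2 + 1.11^2 + 5.65^2 + 0.24^2)^(1/2) = (60.6841 + 6.5025 + 1.2321 + 31.9225 + 0.0576)^(1/2) = (100.3988)^(1/2) ≈ 10.0199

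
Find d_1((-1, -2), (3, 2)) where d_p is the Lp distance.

Σ|x_i - y_i| = |-1 - 3| + |-2 - 2| = 4 + 4 = 8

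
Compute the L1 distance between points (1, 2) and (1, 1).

Σ|x_i - y_i| = |1 - 1| + |2 - 1| = 0 + 1 = 1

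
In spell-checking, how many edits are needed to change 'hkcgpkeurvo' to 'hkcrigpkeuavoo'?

Let D[i][j] be the edit distance between the first i characters of 'hkcgpkeurvo' and the first j characters of 'hkcrigpkeuavoo', with D[i][0] = i, D[0][j] = j, and D[i][j] = D[i-1][j-1] if the characters match, else 1 + min(D[i-1][j], D[i][j-1], D[i-1][j-1]). Filling the table (rows: prefixes of 'hkcgpkeurvo', columns: prefixes of 'hkcrigpkeuavoo'):
     ε  h  k  c  r  i  g  p  k  e  u  a  v  o  o
  ε  0  1  2  3  4  5  6  7  8  9 10 11 12 13 14
  h  1  0  1  2  3  4  5  6  7  8  9 10 11 12 13
  k  2  1  0  1  2  3  4  5  6  7  8  9 10 11 12
  c  3  2  1  0  1  2  3  4  5  6  7  8  9 10 11
  g  4  3  2  1  1  2  2  3  4  5  6  7  8  9 10
  p  5  4  3  2  2  2  3  2  3  4  5  6  7  8  9
  k  6  5  4  3  3  3  3  3  2  3  4  5  6  7  8
  e  7  6  5  4  4  4  4  4  3  2  3  4  5  6  7
  u  8  7  6  5  5  5  5  5  4  3  2  3  4  5  6
  r  9  8  7  6  5  6  6  6  5  4  3  3  4  5  6
  v 10  9  8  7  6  6  7  7  6  5  4  4  3  4  5
  o 11 10  9  8  7  7  7  8  7  6  5  5  4  3  4
The bottom-right entry gives D[11][14] = 4, so no sequence of fewer than 4 edits works. Backtracking through the table gives one optimal edit sequence (4 edits):
  hkcgpkeurvo → hkcrgpkeurvo (ins r @4)
  hkcrgpkeurvo → hkcrigpkeurvo (ins i @5)
  hkcrigpkeurvo → hkcrigpkeuavo (sub r→a @11)
  hkcrigpkeuavo → hkcrigpkeuavoo (ins o @13)
Edit distance = 4.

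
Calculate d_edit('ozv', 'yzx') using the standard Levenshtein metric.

Let D[i][j] be the edit distance between the first i characters of 'ozv' and the first j characters of 'yzx', with D[i][0] = i, D[0][j] = j, and D[i][j] = D[i-1][j-1] if the characters match, else 1 + min(D[i-1][j], D[i][j-1], D[i-1][j-1]). Filling the table (rows: prefixes of 'ozv', columns: prefixes of 'yzx'):
     ε  y  z  x
  ε  0  1  2  3
  o  1  1  2  3
  z  2  2  1  2
  v  3  3  2  2
The bottom-right entry gives D[3][3] = 2, so no sequence of fewer than 2 edits works. Backtracking through the table gives one optimal edit sequence (2 edits):
  ozv → yzv (sub o→y @1)
  yzv → yzx (sub v→x @3)
Edit distance = 2.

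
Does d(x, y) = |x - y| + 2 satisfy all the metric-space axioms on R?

No. d fails identity of indiscernibles (specifically d(x,x) = 0): d(-2, -2) = |-2 - (-2)| + 2 = 0 + 2 = 2 ≠ 0.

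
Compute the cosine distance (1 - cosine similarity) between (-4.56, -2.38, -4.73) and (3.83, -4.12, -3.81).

With u = (-4.56, -2.38, -4.73), v = (3.83, -4.12, -3.81):
u·v = (-4.56)·3.83 + (-2.38)·(-4.12) + (-4.73)·(-3.81) = (-17.4648) + 9.8056 + 18.0213 = 10.3621.
|u| = √((-4.56)² + (-2.38)² + (-4.73)²) = √(20.7936 + 5.6644 + 22.3729) = √48.8309, |v| = √(3.83² + (-4.12)² + (-3.81)²) = √(14.6689 + 16.9744 + 14.5161) = √46.1594.
cos θ = (u·v)/(|u||v|) = 10.3621/(√48.8309·√46.1594) ≈ 0.2183
Cosine distance = 1 - cos θ ≈ 1 - 0.2183 = 0.7817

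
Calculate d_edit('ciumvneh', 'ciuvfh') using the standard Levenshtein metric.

Let D[i][j] be the edit distance between the first i characters of 'ciumvneh' and the first j characters of 'ciuvfh', with D[i][0] = i, D[0][j] = j, and D[i][j] = D[i-1][j-1] if the characters match, else 1 + min(D[i-1][j], D[i][j-1], D[i-1][j-1]). Filling the table (rows: prefixes of 'ciumvneh', columns: prefixes of 'ciuvfh'):
     ε  c  i  u  v  f  h
  ε  0  1  2  3  4  5  6
  c  1  0  1  2  3  4  5
  i  2  1  0  1  2  3  4
  u  3  2  1  0  1  2  3
  m  4  3  2  1  1  2  3
  v  5  4  3  2  1  2  3
  n  6  5  4  3  2  2  3
  e  7  6  5  4  3  3  3
  h  8  7  6  5  4  4  3
The bottom-right entry gives D[8][6] = 3, so no sequence of fewer than 3 edits works. Backtracking through the table gives one optimal edit sequence (3 edits):
  ciumvneh → ciuvneh (del m @4)
  ciuvneh → ciuveh (del n @5)
  ciuveh → ciuvfh (sub e→f @5)
Edit distance = 3.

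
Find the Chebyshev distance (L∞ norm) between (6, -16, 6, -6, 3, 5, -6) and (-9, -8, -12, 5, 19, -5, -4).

max(|x_i - y_i|) = max(|6 - (-9)|, |-16 - (-8)|, |6 - (-12)|, |-6 - 5|, |3 - 19|, |5 - (-5)|, |-6 - (-4)|) = max(15, 8, 18, 11, 16, 10, 2) = 18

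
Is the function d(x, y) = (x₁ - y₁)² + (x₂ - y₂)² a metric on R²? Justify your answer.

No. The squared Euclidean distance fails the triangle inequality. Counterexample: x = (0, 0), y = (3, 2), z = (6, 4). d(x,z) = 6² + 4² = 52, but d(x,y) + d(y,z) = (3² + 2²) + (3² + 2²) = 13 + 13 = 26. Since 52 > 26, the triangle inequality is violated. (Note: √d, the ordinary Euclidean distance, IS a metric.)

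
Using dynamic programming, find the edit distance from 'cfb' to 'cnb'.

Let D[i][j] be the edit distance between the first i characters of 'cfb' and the first j characters of 'cnb', with D[i][0] = i, D[0][j] = j, and D[i][j] = D[i-1][j-1] if the characters match, else 1 + min(D[i-1][j], D[i][j-1], D[i-1][j-1]). Filling the table (rows: prefixes of 'cfb', columns: prefixes of 'cnb'):
     ε  c  n  b
  ε  0  1  2  3
  c  1  0  1  2
  f  2  1  1  2
  b  3  2  2  1
The bottom-right entry gives D[3][3] = 1, so no sequence of fewer than 1 edit works. Backtracking through the table gives one optimal edit sequence (1 edit):
  cfb → cnb (sub f→n @2)
Edit distance = 1.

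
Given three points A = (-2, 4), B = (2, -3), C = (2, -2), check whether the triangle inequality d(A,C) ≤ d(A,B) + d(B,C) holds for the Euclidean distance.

d(A,B) = √(4² + 7²) = √65 ≈ 8.0623, d(B,C) = √(0² + 1²) = √1 = 1, d(A,C) = √(4² + 6²) = √52 ≈ 7.2111.
d(A,C) ≈ 7.2111 ≤ 8.0623 + 1 = 9.0623. Triangle inequality is satisfied.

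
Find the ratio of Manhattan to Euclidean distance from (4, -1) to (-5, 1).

L1 = |4 - (-5)| + |-1 - 1| = 9 + 2 = 11
L2 = √(9² + 2²) = √85 ≈ 9.2195
L1 ≥ L2 always (equality iff movement is along one axis); L1 > L2 here.
Ratio L1/L2 = 11/√85 ≈ 1.1931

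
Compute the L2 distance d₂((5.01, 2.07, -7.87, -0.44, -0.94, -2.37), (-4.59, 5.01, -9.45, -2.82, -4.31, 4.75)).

√(Σ(x_i - y_i)²) = √((5.01 - (-4.59))² + (2.07 - 5.01)² + (-7.87 - (-9.45))² + (-0.44 - (-2.82))² + (-0.94 - (-4.31))² + (-2.37 - 4.75)²)
= √(9.6² + (-2.94)² + 1.58² + 2.38² + 3.37² + (-7.12)²) = √(92.16 + 8.6436 + 2.4964 + 5.6644 + 11.3569 + 50.6944) = √171.0157 ≈ 13.0773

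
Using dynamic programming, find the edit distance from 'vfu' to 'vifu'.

Let D[i][j] be the edit distance between the first i characters of 'vfu' and the first j characters of 'vifu', with D[i][0] = i, D[0][j] = j, and D[i][j] = D[i-1][j-1] if the characters match, else 1 + min(D[i-1][j], D[i][j-1], D[i-1][j-1]). Filling the table (rows: prefixes of 'vfu', columns: prefixes of 'vifu'):
     ε  v  i  f  u
  ε  0  1  2  3  4
  v  1  0  1  2  3
  f  2  1  1  1  2
  u  3  2  2  2  1
The bottom-right entry gives D[3][4] = 1, so no sequence of fewer than 1 edit works. Backtracking through the table gives one optimal edit sequence (1 edit):
  vfu → vifu (ins i @2)
Edit distance = 1.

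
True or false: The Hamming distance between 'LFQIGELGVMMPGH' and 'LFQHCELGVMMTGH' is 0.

Differing positions: 4, 5, 12. Hamming distance = 3, so the claim that d_H = 0 is false.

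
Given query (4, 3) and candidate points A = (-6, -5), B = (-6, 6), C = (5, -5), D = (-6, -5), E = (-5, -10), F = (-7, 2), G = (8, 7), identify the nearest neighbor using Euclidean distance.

Distances: d(A) ≈ 12.8062, d(B) ≈ 10.4403, d(C) ≈ 8.0623, d(D) ≈ 12.8062, d(E) ≈ 15.8114, d(F) ≈ 11.0454, d(G) ≈ 5.6569. Nearest: G = (8, 7) with distance 5.6569.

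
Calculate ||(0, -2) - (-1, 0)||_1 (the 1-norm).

Σ|x_i - y_i| = |0 - (-1)| + |-2 - 0| = 1 + 2 = 3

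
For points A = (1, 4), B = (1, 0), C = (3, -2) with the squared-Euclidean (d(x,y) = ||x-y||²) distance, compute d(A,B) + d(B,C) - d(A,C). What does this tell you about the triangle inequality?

d(A,B) = 0² + 4² = 16, d(B,C) = 2² + 2² = 8, d(A,C) = 2² + 6² = 40.
d(A,B) + d(B,C) - d(A,C) = 16 + 8 - 40 = 24 - 40 = -16. This is < 0, so the triangle inequality FAILS for these points (squared-Euclidean is not a metric).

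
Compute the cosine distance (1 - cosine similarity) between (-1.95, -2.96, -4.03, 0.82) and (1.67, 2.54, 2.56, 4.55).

With u = (-1.95, -2.96, -4.03, 0.82), v = (1.67, 2.54, 2.56, 4.55):
u·v = (-1.95)·1.67 + (-2.96)·2.54 + (-4.03)·2.56 + 0.82·4.55 = (-3.2565) + (-7.5184) + (-10.3168) + 3.731 = -17.3607.
|u| = √((-1.95)² + (-2.96)² + (-4.03)² + 0.82²) = √(3.8025 + 8.7616 + 16.2409 + 0.6724) = √29.4774, |v| = √(1.67² + 2.54² + 2.56² + 4.55²) = √(2.7889 + 6.4516 + 6.5536 + 20.7025) = √36.4966.
cos θ = (u·v)/(|u||v|) = -17.3607/(√29.4774·√36.4966) ≈ -0.5293
Cosine distance = 1 - cos θ ≈ 1 - (-0.5293) = 1.5293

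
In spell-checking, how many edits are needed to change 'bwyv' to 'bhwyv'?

Let D[i][j] be the edit distance between the first i characters of 'bwyv' and the first j characters of 'bhwyv', with D[i][0] = i, D[0][j] = j, and D[i][j] = D[i-1][j-1] if the characters match, else 1 + min(D[i-1][j], D[i][j-1], D[i-1][j-1]). Filling the table (rows: prefixes of 'bwyv', columns: prefixes of 'bhwyv'):
     ε  b  h  w  y  v
  ε  0  1  2  3  4  5
  b  1  0  1  2  3  4
  w  2  1  1  1  2  3
  y  3  2  2  2  1  2
  v  4  3  3  3  2  1
The bottom-right entry gives D[4][5] = 1, so no sequence of fewer than 1 edit works. Backtracking through the table gives one optimal edit sequence (1 edit):
  bwyv → bhwyv (ins h @2)
Edit distance = 1.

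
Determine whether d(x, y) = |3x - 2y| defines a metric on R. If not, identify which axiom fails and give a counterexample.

No. d fails symmetry: d(3, 7) = |3·3 - 2·7| = |-5| = 5, but d(7, 3) = |3·7 - 2·3| = |15| = 15. Since 5 ≠ 15, d(x,y) ≠ d(y,x) in general.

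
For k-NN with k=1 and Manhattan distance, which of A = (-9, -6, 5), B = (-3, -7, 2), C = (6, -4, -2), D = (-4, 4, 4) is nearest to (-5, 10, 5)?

Distances: d(A) = 20, d(B) = 22, d(C) = 32, d(D) = 8. Nearest: D = (-4, 4, 4) with distance 8.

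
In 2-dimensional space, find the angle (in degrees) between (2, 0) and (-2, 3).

With u = (2, 0), v = (-2, 3):
u·v = 2·(-2) + 0·3 = (-4) + 0 = -4.
|u| = √(2² + 0²) = √4, |v| = √((-2)² + 3²) = √13, so |u||v| = √(4·13) = √52.
cos θ = (u·v)/(|u||v|) = -4/√52 ≈ -0.5547
θ = arccos(-0.5547) ≈ 123.69°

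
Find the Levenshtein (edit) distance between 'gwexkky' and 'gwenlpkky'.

Let D[i][j] be the edit distance between the first i characters of 'gwexkky' and the first j characters of 'gwenlpkky', with D[i][0] = i, D[0][j] = j, and D[i][j] = D[i-1][j-1] if the characters match, else 1 + min(D[i-1][j], D[i][j-1], D[i-1][j-1]). Filling the table (rows: prefixes of 'gwexkky', columns: prefixes of 'gwenlpkky'):
     ε  g  w  e  n  l  p  k  k  y
  ε  0  1  2  3  4  5  6  7  8  9
  g  1  0  1  2  3  4  5  6  7  8
  w  2  1  0  1  2  3  4  5  6  7
  e  3  2  1  0  1  2  3  4  5  6
  x  4  3  2  1  1  2  3  4  5  6
  k  5  4  3  2  2  2  3  3  4  5
  k  6  5  4  3  3  3  3  3  3  4
  y  7  6  5  4  4  4  4  4  4  3
The bottom-right entry gives D[7][9] = 3, so no sequence of fewer than 3 edits works. Backtracking through the table gives one optimal edit sequence (3 edits):
  gwexkky → gwenxkky (ins n @4)
  gwenxkky → gwenlxkky (ins l @5)
  gwenlxkky → gwenlpkky (sub x→p @6)
Edit distance = 3.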